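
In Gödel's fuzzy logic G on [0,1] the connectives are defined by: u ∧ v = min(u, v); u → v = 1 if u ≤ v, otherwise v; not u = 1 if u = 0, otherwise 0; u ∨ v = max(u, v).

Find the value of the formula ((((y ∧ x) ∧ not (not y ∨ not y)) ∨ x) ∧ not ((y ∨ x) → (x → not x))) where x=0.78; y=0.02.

(y ∧ x) = min(0.02, 0.78) = 0.02
not y: Gödel ¬ of 0.02 = 0 (operand ≠ 0)
not y: Gödel ¬ of 0.02 = 0 (operand ≠ 0)
(not y ∨ not y) = max(0, 0) = 0
not (not y ∨ not y): Gödel ¬ of 0 = 1 (operand is 0)
((y ∧ x) ∧ not (not y ∨ not y)) = min(0.02, 1) = 0.02
(((y ∧ x) ∧ not (not y ∨ not y)) ∨ x) = max(0.02, 0.78) = 0.78
(y ∨ x) = max(0.02, 0.78) = 0.78
not x: Gödel ¬ of 0.78 = 0 (operand ≠ 0)
(x → not x): 0.78 > 0, so result = 0
((y ∨ x) → (x → not x)): 0.78 > 0, so result = 0
not ((y ∨ x) → (x → not x)): Gödel ¬ of 0 = 1 (operand is 0)
((((y ∧ x) ∧ not (not y ∨ not y)) ∨ x) ∧ not ((y ∨ x) → (x → not x))) = min(0.78, 1) = 0.78

0.78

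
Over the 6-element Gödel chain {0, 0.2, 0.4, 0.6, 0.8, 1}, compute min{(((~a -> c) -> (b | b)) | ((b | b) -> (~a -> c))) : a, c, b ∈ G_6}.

Every assignment gives 1. For instance at a = 0, c = 0, b = 0:
  ~a: Gödel ¬ of 0 = 1 (operand is 0)
  (~a -> c): 1 > 0, so result = 0
  (b | b) = max(0, 0) = 0
  ((~a -> c) -> (b | b)): 0 ≤ 0, so result = 1
  (b | b) = max(0, 0) = 0
  ~a: Gödel ¬ of 0 = 1 (operand is 0)
  (~a -> c): 1 > 0, so result = 0
  ((b | b) -> (~a -> c)): 0 ≤ 0, so result = 1
  (((~a -> c) -> (b | b)) | ((b | b) -> (~a -> c))) = max(1, 1) = 1
All 216 assignments give value 1 — the formula is a G_6-tautology.

1.00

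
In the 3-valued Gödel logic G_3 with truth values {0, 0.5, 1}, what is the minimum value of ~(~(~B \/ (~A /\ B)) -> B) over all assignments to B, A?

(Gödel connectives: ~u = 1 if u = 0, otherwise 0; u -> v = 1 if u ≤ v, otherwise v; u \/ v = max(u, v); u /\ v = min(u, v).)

The minimum is attained at B = 0, A = 0:
  ~B: Gödel ¬ of 0 = 1 (operand is 0)
  ~A: Gödel ¬ of 0 = 1 (operand is 0)
  (~A /\ B) = min(1, 0) = 0
  (~B \/ (~A /\ B)) = max(1, 0) = 1
  ~(~B \/ (~A /\ B)): Gödel ¬ of 1 = 0 (operand ≠ 0)
  (~(~B \/ (~A /\ B)) -> B): 0 ≤ 0, so result = 1
  ~(~(~B \/ (~A /\ B)) -> B): Gödel ¬ of 1 = 0 (operand ≠ 0)
Checking all 9 assignments confirms none give a value below 0.00.

0.00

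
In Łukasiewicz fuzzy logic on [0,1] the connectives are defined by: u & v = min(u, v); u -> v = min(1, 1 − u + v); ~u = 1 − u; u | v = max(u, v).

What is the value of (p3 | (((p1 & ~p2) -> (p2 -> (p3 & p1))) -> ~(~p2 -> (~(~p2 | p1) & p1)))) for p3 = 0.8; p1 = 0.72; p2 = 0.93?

0.80

~p2: Łukasiewicz ¬ gives 1 − 0.93 = 0.07
(p1 & ~p2) = min(0.72, 0.07) = 0.07
(p3 & p1) = min(0.8, 0.72) = 0.72
(p2 -> (p3 & p1)): min(1, 1 − 0.93 + 0.72) = 0.79
((p1 & ~p2) -> (p2 -> (p3 & p1))): min(1, 1 − 0.07 + 0.79) = 1
~p2: Łukasiewicz ¬ gives 1 − 0.93 = 0.07
~p2: Łukasiewicz ¬ gives 1 − 0.93 = 0.07
(~p2 | p1) = max(0.07, 0.72) = 0.72
~(~p2 | p1): Łukasiewicz ¬ gives 1 − 0.72 = 0.28
(~(~p2 | p1) & p1) = min(0.28, 0.72) = 0.28
(~p2 -> (~(~p2 | p1) & p1)): min(1, 1 − 0.07 + 0.28) = 1
~(~p2 -> (~(~p2 | p1) & p1)): Łukasiewicz ¬ gives 1 − 1 = 0
(((p1 & ~p2) -> (p2 -> (p3 & p1))) -> ~(~p2 -> (~(~p2 | p1) & p1))): min(1, 1 − 1 + 0) = 0
(p3 | (((p1 & ~p2) -> (p2 -> (p3 & p1))) -> ~(~p2 -> (~(~p2 | p1) & p1)))) = max(0.8, 0) = 0.8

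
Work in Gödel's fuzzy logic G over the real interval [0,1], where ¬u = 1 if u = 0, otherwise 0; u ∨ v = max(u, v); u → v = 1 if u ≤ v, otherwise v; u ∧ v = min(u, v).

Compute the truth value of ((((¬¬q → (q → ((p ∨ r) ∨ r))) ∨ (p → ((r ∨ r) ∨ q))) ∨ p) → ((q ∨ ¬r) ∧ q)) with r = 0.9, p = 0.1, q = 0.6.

0.60

¬q: Gödel ¬ of 0.6 = 0 (operand ≠ 0)
¬¬q: Gödel ¬ of 0 = 1 (operand is 0)
(p ∨ r) = max(0.1, 0.9) = 0.9
((p ∨ r) ∨ r) = max(0.9, 0.9) = 0.9
(q → ((p ∨ r) ∨ r)): 0.6 ≤ 0.9, so result = 1
(¬¬q → (q → ((p ∨ r) ∨ r))): 1 ≤ 1, so result = 1
(r ∨ r) = max(0.9, 0.9) = 0.9
((r ∨ r) ∨ q) = max(0.9, 0.6) = 0.9
(p → ((r ∨ r) ∨ q)): 0.1 ≤ 0.9, so result = 1
((¬¬q → (q → ((p ∨ r) ∨ r))) ∨ (p → ((r ∨ r) ∨ q))) = max(1, 1) = 1
(((¬¬q → (q → ((p ∨ r) ∨ r))) ∨ (p → ((r ∨ r) ∨ q))) ∨ p) = max(1, 0.1) = 1
¬r: Gödel ¬ of 0.9 = 0 (operand ≠ 0)
(q ∨ ¬r) = max(0.6, 0) = 0.6
((q ∨ ¬r) ∧ q) = min(0.6, 0.6) = 0.6
((((¬¬q → (q → ((p ∨ r) ∨ r))) ∨ (p → ((r ∨ r) ∨ q))) ∨ p) → ((q ∨ ¬r) ∧ q)): 1 > 0.6, so result = 0.6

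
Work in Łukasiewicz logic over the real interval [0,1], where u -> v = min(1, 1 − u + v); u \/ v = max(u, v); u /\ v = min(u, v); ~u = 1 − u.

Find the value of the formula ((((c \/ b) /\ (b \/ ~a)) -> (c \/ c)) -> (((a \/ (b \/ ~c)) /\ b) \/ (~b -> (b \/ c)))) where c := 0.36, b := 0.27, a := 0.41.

(c \/ b) = max(0.36, 0.27) = 0.36
~a: Łukasiewicz ¬ gives 1 − 0.41 = 0.59
(b \/ ~a) = max(0.27, 0.59) = 0.59
((c \/ b) /\ (b \/ ~a)) = min(0.36, 0.59) = 0.36
(c \/ c) = max(0.36, 0.36) = 0.36
(((c \/ b) /\ (b \/ ~a)) -> (c \/ c)): min(1, 1 − 0.36 + 0.36) = 1
~c: Łukasiewicz ¬ gives 1 − 0.36 = 0.64
(b \/ ~c) = max(0.27, 0.64) = 0.64
(a \/ (b \/ ~c)) = max(0.41, 0.64) = 0.64
((a \/ (b \/ ~c)) /\ b) = min(0.64, 0.27) = 0.27
~b: Łukasiewicz ¬ gives 1 − 0.27 = 0.73
(b \/ c) = max(0.27, 0.36) = 0.36
(~b -> (b \/ c)): min(1, 1 − 0.73 + 0.36) = 0.63
(((a \/ (b \/ ~c)) /\ b) \/ (~b -> (b \/ c))) = max(0.27, 0.63) = 0.63
((((c \/ b) /\ (b \/ ~a)) -> (c \/ c)) -> (((a \/ (b \/ ~c)) /\ b) \/ (~b -> (b \/ c)))): min(1, 1 − 1 + 0.63) = 0.63

0.63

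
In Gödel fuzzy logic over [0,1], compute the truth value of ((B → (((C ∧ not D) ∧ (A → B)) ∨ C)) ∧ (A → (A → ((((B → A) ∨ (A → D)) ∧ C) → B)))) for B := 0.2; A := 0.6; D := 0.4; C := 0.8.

0.20

not D: Gödel ¬ of 0.4 = 0 (operand ≠ 0)
(C ∧ not D) = min(0.8, 0) = 0
(A → B): 0.6 > 0.2, so result = 0.2
((C ∧ not D) ∧ (A → B)) = min(0, 0.2) = 0
(((C ∧ not D) ∧ (A → B)) ∨ C) = max(0, 0.8) = 0.8
(B → (((C ∧ not D) ∧ (A → B)) ∨ C)): 0.2 ≤ 0.8, so result = 1
(B → A): 0.2 ≤ 0.6, so result = 1
(A → D): 0.6 > 0.4, so result = 0.4
((B → A) ∨ (A → D)) = max(1, 0.4) = 1
(((B → A) ∨ (A → D)) ∧ C) = min(1, 0.8) = 0.8
((((B → A) ∨ (A → D)) ∧ C) → B): 0.8 > 0.2, so result = 0.2
(A → ((((B → A) ∨ (A → D)) ∧ C) → B)): 0.6 > 0.2, so result = 0.2
(A → (A → ((((B → A) ∨ (A → D)) ∧ C) → B))): 0.6 > 0.2, so result = 0.2
((B → (((C ∧ not D) ∧ (A → B)) ∨ C)) ∧ (A → (A → ((((B → A) ∨ (A → D)) ∧ C) → B)))) = min(1, 0.2) = 0.2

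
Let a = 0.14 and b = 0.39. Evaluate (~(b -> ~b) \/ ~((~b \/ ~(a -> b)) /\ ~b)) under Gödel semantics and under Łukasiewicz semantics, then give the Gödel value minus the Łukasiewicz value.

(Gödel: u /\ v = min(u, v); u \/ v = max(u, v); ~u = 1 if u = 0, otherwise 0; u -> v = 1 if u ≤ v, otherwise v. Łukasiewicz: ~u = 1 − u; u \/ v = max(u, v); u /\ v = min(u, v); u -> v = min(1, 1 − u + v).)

Gödel evaluation:
  ~b: Gödel ¬ of 0.39 = 0 (operand ≠ 0)
  (b -> ~b): 0.39 > 0, so result = 0
  ~(b -> ~b): Gödel ¬ of 0 = 1 (operand is 0)
  ~b: Gödel ¬ of 0.39 = 0 (operand ≠ 0)
  (a -> b): 0.14 ≤ 0.39, so result = 1
  ~(a -> b): Gödel ¬ of 1 = 0 (operand ≠ 0)
  (~b \/ ~(a -> b)) = max(0, 0) = 0
  ~b: Gödel ¬ of 0.39 = 0 (operand ≠ 0)
  ((~b \/ ~(a -> b)) /\ ~b) = min(0, 0) = 0
  ~((~b \/ ~(a -> b)) /\ ~b): Gödel ¬ of 0 = 1 (operand is 0)
  (~(b -> ~b) \/ ~((~b \/ ~(a -> b)) /\ ~b)) = max(1, 1) = 1
  Gödel value = 1
Łukasiewicz evaluation:
  ~b: Łukasiewicz ¬ gives 1 − 0.39 = 0.61
  (b -> ~b): min(1, 1 − 0.39 + 0.61) = 1
  ~(b -> ~b): Łukasiewicz ¬ gives 1 − 1 = 0
  ~b: Łukasiewicz ¬ gives 1 − 0.39 = 0.61
  (a -> b): min(1, 1 − 0.14 + 0.39) = 1
  ~(a -> b): Łukasiewicz ¬ gives 1 − 1 = 0
  (~b \/ ~(a -> b)) = max(0.61, 0) = 0.61
  ~b: Łukasiewicz ¬ gives 1 − 0.39 = 0.61
  ((~b \/ ~(a -> b)) /\ ~b) = min(0.61, 0.61) = 0.61
  ~((~b \/ ~(a -> b)) /\ ~b): Łukasiewicz ¬ gives 1 − 0.61 = 0.39
  (~(b -> ~b) \/ ~((~b \/ ~(a -> b)) /\ ~b)) = max(0, 0.39) = 0.39
  Łukasiewicz value = 0.39
Difference: 1 − 0.39 = 0.61

0.61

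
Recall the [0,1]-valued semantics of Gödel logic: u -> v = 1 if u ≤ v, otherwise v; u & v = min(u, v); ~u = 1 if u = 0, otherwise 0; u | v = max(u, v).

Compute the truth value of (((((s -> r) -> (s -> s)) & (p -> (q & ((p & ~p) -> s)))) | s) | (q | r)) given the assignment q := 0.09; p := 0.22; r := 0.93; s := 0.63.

(s -> r): 0.63 ≤ 0.93, so result = 1
(s -> s): 0.63 ≤ 0.63, so result = 1
((s -> r) -> (s -> s)): 1 ≤ 1, so result = 1
~p: Gödel ¬ of 0.22 = 0 (operand ≠ 0)
(p & ~p) = min(0.22, 0) = 0
((p & ~p) -> s): 0 ≤ 0.63, so result = 1
(q & ((p & ~p) -> s)) = min(0.09, 1) = 0.09
(p -> (q & ((p & ~p) -> s))): 0.22 > 0.09, so result = 0.09
(((s -> r) -> (s -> s)) & (p -> (q & ((p & ~p) -> s)))) = min(1, 0.09) = 0.09
((((s -> r) -> (s -> s)) & (p -> (q & ((p & ~p) -> s)))) | s) = max(0.09, 0.63) = 0.63
(q | r) = max(0.09, 0.93) = 0.93
(((((s -> r) -> (s -> s)) & (p -> (q & ((p & ~p) -> s)))) | s) | (q | r)) = max(0.63, 0.93) = 0.93

0.93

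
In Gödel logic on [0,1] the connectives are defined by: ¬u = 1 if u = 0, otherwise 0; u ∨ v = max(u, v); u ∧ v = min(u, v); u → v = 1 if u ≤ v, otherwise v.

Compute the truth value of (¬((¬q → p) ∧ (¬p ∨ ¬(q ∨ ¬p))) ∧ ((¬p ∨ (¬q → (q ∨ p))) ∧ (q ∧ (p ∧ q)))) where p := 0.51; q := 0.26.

0.26

¬q: Gödel ¬ of 0.26 = 0 (operand ≠ 0)
(¬q → p): 0 ≤ 0.51, so result = 1
¬p: Gödel ¬ of 0.51 = 0 (operand ≠ 0)
¬p: Gödel ¬ of 0.51 = 0 (operand ≠ 0)
(q ∨ ¬p) = max(0.26, 0) = 0.26
¬(q ∨ ¬p): Gödel ¬ of 0.26 = 0 (operand ≠ 0)
(¬p ∨ ¬(q ∨ ¬p)) = max(0, 0) = 0
((¬q → p) ∧ (¬p ∨ ¬(q ∨ ¬p))) = min(1, 0) = 0
¬((¬q → p) ∧ (¬p ∨ ¬(q ∨ ¬p))): Gödel ¬ of 0 = 1 (operand is 0)
¬p: Gödel ¬ of 0.51 = 0 (operand ≠ 0)
¬q: Gödel ¬ of 0.26 = 0 (operand ≠ 0)
(q ∨ p) = max(0.26, 0.51) = 0.51
(¬q → (q ∨ p)): 0 ≤ 0.51, so result = 1
(¬p ∨ (¬q → (q ∨ p))) = max(0, 1) = 1
(p ∧ q) = min(0.51, 0.26) = 0.26
(q ∧ (p ∧ q)) = min(0.26, 0.26) = 0.26
((¬p ∨ (¬q → (q ∨ p))) ∧ (q ∧ (p ∧ q))) = min(1, 0.26) = 0.26
(¬((¬q → p) ∧ (¬p ∨ ¬(q ∨ ¬p))) ∧ ((¬p ∨ (¬q → (q ∨ p))) ∧ (q ∧ (p ∧ q)))) = min(1, 0.26) = 0.26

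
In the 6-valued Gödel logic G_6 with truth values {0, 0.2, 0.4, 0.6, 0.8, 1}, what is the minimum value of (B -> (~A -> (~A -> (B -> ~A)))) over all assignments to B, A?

Every assignment gives 1. For instance at B = 0, A = 0:
  ~A: Gödel ¬ of 0 = 1 (operand is 0)
  ~A: Gödel ¬ of 0 = 1 (operand is 0)
  ~A: Gödel ¬ of 0 = 1 (operand is 0)
  (B -> ~A): 0 ≤ 1, so result = 1
  (~A -> (B -> ~A)): 1 ≤ 1, so result = 1
  (~A -> (~A -> (B -> ~A))): 1 ≤ 1, so result = 1
  (B -> (~A -> (~A -> (B -> ~A)))): 0 ≤ 1, so result = 1
All 36 assignments give value 1 — the formula is a G_6-tautology.

1.00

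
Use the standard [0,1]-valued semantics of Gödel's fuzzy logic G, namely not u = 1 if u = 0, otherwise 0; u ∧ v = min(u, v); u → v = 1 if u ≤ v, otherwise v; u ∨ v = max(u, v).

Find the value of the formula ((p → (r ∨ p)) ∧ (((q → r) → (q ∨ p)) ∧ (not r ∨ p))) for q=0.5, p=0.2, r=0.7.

(r ∨ p) = max(0.7, 0.2) = 0.7
(p → (r ∨ p)): 0.2 ≤ 0.7, so result = 1
(q → r): 0.5 ≤ 0.7, so result = 1
(q ∨ p) = max(0.5, 0.2) = 0.5
((q → r) → (q ∨ p)): 1 > 0.5, so result = 0.5
not r: Gödel ¬ of 0.7 = 0 (operand ≠ 0)
(not r ∨ p) = max(0, 0.2) = 0.2
(((q → r) → (q ∨ p)) ∧ (not r ∨ p)) = min(0.5, 0.2) = 0.2
((p → (r ∨ p)) ∧ (((q → r) → (q ∨ p)) ∧ (not r ∨ p))) = min(1, 0.2) = 0.2

0.20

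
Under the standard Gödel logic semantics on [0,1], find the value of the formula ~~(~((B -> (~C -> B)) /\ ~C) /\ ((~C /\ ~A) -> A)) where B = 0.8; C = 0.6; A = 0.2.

~C: Gödel ¬ of 0.6 = 0 (operand ≠ 0)
(~C -> B): 0 ≤ 0.8, so result = 1
(B -> (~C -> B)): 0.8 ≤ 1, so result = 1
~C: Gödel ¬ of 0.6 = 0 (operand ≠ 0)
((B -> (~C -> B)) /\ ~C) = min(1, 0) = 0
~((B -> (~C -> B)) /\ ~C): Gödel ¬ of 0 = 1 (operand is 0)
~C: Gödel ¬ of 0.6 = 0 (operand ≠ 0)
~A: Gödel ¬ of 0.2 = 0 (operand ≠ 0)
(~C /\ ~A) = min(0, 0) = 0
((~C /\ ~A) -> A): 0 ≤ 0.2, so result = 1
(~((B -> (~C -> B)) /\ ~C) /\ ((~C /\ ~A) -> A)) = min(1, 1) = 1
~(~((B -> (~C -> B)) /\ ~C) /\ ((~C /\ ~A) -> A)): Gödel ¬ of 1 = 0 (operand ≠ 0)
~~(~((B -> (~C -> B)) /\ ~C) /\ ((~C /\ ~A) -> A)): Gödel ¬ of 0 = 1 (operand is 0)

1.00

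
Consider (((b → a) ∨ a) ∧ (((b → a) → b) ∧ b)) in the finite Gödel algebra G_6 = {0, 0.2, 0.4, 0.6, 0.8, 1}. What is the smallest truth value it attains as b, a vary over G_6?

0.00

The minimum is attained at b = 0, a = 0:
  (b → a): 0 ≤ 0, so result = 1
  ((b → a) ∨ a) = max(1, 0) = 1
  (b → a): 0 ≤ 0, so result = 1
  ((b → a) → b): 1 > 0, so result = 0
  (((b → a) → b) ∧ b) = min(0, 0) = 0
  (((b → a) ∨ a) ∧ (((b → a) → b) ∧ b)) = min(1, 0) = 0
Checking all 36 assignments confirms none give a value below 0.00.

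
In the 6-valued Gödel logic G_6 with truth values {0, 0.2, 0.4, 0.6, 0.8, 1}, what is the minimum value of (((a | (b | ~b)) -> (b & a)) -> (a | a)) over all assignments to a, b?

0.20

The minimum is attained at a = 0.2, b = 0.2:
  ~b: Gödel ¬ of 0.2 = 0 (operand ≠ 0)
  (b | ~b) = max(0.2, 0) = 0.2
  (a | (b | ~b)) = max(0.2, 0.2) = 0.2
  (b & a) = min(0.2, 0.2) = 0.2
  ((a | (b | ~b)) -> (b & a)): 0.2 ≤ 0.2, so result = 1
  (a | a) = max(0.2, 0.2) = 0.2
  (((a | (b | ~b)) -> (b & a)) -> (a | a)): 1 > 0.2, so result = 0.2
Checking all 36 assignments confirms none give a value below 0.20.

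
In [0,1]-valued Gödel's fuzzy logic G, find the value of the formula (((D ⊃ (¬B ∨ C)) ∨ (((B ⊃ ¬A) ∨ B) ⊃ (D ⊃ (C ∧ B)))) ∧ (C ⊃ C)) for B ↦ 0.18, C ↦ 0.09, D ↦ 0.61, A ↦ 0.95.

0.09

¬B: Gödel ¬ of 0.18 = 0 (operand ≠ 0)
(¬B ∨ C) = max(0, 0.09) = 0.09
(D ⊃ (¬B ∨ C)): 0.61 > 0.09, so result = 0.09
¬A: Gödel ¬ of 0.95 = 0 (operand ≠ 0)
(B ⊃ ¬A): 0.18 > 0, so result = 0
((B ⊃ ¬A) ∨ B) = max(0, 0.18) = 0.18
(C ∧ B) = min(0.09, 0.18) = 0.09
(D ⊃ (C ∧ B)): 0.61 > 0.09, so result = 0.09
(((B ⊃ ¬A) ∨ B) ⊃ (D ⊃ (C ∧ B))): 0.18 > 0.09, so result = 0.09
((D ⊃ (¬B ∨ C)) ∨ (((B ⊃ ¬A) ∨ B) ⊃ (D ⊃ (C ∧ B)))) = max(0.09, 0.09) = 0.09
(C ⊃ C): 0.09 ≤ 0.09, so result = 1
(((D ⊃ (¬B ∨ C)) ∨ (((B ⊃ ¬A) ∨ B) ⊃ (D ⊃ (C ∧ B)))) ∧ (C ⊃ C)) = min(0.09, 1) = 0.09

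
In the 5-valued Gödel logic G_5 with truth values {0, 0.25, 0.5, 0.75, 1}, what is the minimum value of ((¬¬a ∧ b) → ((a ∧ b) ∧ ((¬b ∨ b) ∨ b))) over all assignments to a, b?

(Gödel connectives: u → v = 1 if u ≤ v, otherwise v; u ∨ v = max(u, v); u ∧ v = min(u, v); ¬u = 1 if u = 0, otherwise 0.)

0.25

The minimum is attained at a = 0.25, b = 0.5:
  ¬a: Gödel ¬ of 0.25 = 0 (operand ≠ 0)
  ¬¬a: Gödel ¬ of 0 = 1 (operand is 0)
  (¬¬a ∧ b) = min(1, 0.5) = 0.5
  (a ∧ b) = min(0.25, 0.5) = 0.25
  ¬b: Gödel ¬ of 0.5 = 0 (operand ≠ 0)
  (¬b ∨ b) = max(0, 0.5) = 0.5
  ((¬b ∨ b) ∨ b) = max(0.5, 0.5) = 0.5
  ((a ∧ b) ∧ ((¬b ∨ b) ∨ b)) = min(0.25, 0.5) = 0.25
  ((¬¬a ∧ b) → ((a ∧ b) ∧ ((¬b ∨ b) ∨ b))): 0.5 > 0.25, so result = 0.25
Checking all 25 assignments confirms none give a value below 0.25.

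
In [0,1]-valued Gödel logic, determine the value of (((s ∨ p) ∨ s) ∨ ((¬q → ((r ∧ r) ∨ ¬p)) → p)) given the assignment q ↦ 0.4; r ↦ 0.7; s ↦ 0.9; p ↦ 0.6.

(s ∨ p) = max(0.9, 0.6) = 0.9
((s ∨ p) ∨ s) = max(0.9, 0.9) = 0.9
¬q: Gödel ¬ of 0.4 = 0 (operand ≠ 0)
(r ∧ r) = min(0.7, 0.7) = 0.7
¬p: Gödel ¬ of 0.6 = 0 (operand ≠ 0)
((r ∧ r) ∨ ¬p) = max(0.7, 0) = 0.7
(¬q → ((r ∧ r) ∨ ¬p)): 0 ≤ 0.7, so result = 1
((¬q → ((r ∧ r) ∨ ¬p)) → p): 1 > 0.6, so result = 0.6
(((s ∨ p) ∨ s) ∨ ((¬q → ((r ∧ r) ∨ ¬p)) → p)) = max(0.9, 0.6) = 0.9

0.90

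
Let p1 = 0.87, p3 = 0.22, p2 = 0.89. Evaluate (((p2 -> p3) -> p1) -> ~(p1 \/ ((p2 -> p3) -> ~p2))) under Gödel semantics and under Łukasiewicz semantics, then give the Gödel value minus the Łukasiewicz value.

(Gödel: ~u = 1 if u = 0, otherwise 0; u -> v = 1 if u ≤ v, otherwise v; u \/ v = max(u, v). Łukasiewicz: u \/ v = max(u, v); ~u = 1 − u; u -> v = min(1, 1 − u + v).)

-0.13

Gödel evaluation:
  (p2 -> p3): 0.89 > 0.22, so result = 0.22
  ((p2 -> p3) -> p1): 0.22 ≤ 0.87, so result = 1
  (p2 -> p3): 0.89 > 0.22, so result = 0.22
  ~p2: Gödel ¬ of 0.89 = 0 (operand ≠ 0)
  ((p2 -> p3) -> ~p2): 0.22 > 0, so result = 0
  (p1 \/ ((p2 -> p3) -> ~p2)) = max(0.87, 0) = 0.87
  ~(p1 \/ ((p2 -> p3) -> ~p2)): Gödel ¬ of 0.87 = 0 (operand ≠ 0)
  (((p2 -> p3) -> p1) -> ~(p1 \/ ((p2 -> p3) -> ~p2))): 1 > 0, so result = 0
  Gödel value = 0
Łukasiewicz evaluation:
  (p2 -> p3): min(1, 1 − 0.89 + 0.22) = 0.33
  ((p2 -> p3) -> p1): min(1, 1 − 0.33 + 0.87) = 1
  (p2 -> p3): min(1, 1 − 0.89 + 0.22) = 0.33
  ~p2: Łukasiewicz ¬ gives 1 − 0.89 = 0.11
  ((p2 -> p3) -> ~p2): min(1, 1 − 0.33 + 0.11) = 0.78
  (p1 \/ ((p2 -> p3) -> ~p2)) = max(0.87, 0.78) = 0.87
  ~(p1 \/ ((p2 -> p3) -> ~p2)): Łukasiewicz ¬ gives 1 − 0.87 = 0.13
  (((p2 -> p3) -> p1) -> ~(p1 \/ ((p2 -> p3) -> ~p2))): min(1, 1 − 1 + 0.13) = 0.13
  Łukasiewicz value = 0.13
Difference: 0 − 0.13 = -0.13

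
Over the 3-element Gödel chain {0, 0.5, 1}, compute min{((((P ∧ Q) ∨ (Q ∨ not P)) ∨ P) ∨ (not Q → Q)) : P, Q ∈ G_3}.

The minimum is attained at P = 0.5, Q = 0:
  (P ∧ Q) = min(0.5, 0) = 0
  not P: Gödel ¬ of 0.5 = 0 (operand ≠ 0)
  (Q ∨ not P) = max(0, 0) = 0
  ((P ∧ Q) ∨ (Q ∨ not P)) = max(0, 0) = 0
  (((P ∧ Q) ∨ (Q ∨ not P)) ∨ P) = max(0, 0.5) = 0.5
  not Q: Gödel ¬ of 0 = 1 (operand is 0)
  (not Q → Q): 1 > 0, so result = 0
  ((((P ∧ Q) ∨ (Q ∨ not P)) ∨ P) ∨ (not Q → Q)) = max(0.5, 0) = 0.5
Checking all 9 assignments confirms none give a value below 0.50.

0.50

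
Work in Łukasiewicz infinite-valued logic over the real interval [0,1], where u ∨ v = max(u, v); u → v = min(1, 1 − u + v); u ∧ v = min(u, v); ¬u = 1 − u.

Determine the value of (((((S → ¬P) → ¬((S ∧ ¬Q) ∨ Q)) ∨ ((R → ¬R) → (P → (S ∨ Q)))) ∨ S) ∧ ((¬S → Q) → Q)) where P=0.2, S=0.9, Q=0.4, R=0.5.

0.40

¬P: Łukasiewicz ¬ gives 1 − 0.2 = 0.8
(S → ¬P): min(1, 1 − 0.9 + 0.8) = 0.9
¬Q: Łukasiewicz ¬ gives 1 − 0.4 = 0.6
(S ∧ ¬Q) = min(0.9, 0.6) = 0.6
((S ∧ ¬Q) ∨ Q) = max(0.6, 0.4) = 0.6
¬((S ∧ ¬Q) ∨ Q): Łukasiewicz ¬ gives 1 − 0.6 = 0.4
((S → ¬P) → ¬((S ∧ ¬Q) ∨ Q)): min(1, 1 − 0.9 + 0.4) = 0.5
¬R: Łukasiewicz ¬ gives 1 − 0.5 = 0.5
(R → ¬R): min(1, 1 − 0.5 + 0.5) = 1
(S ∨ Q) = max(0.9, 0.4) = 0.9
(P → (S ∨ Q)): min(1, 1 − 0.2 + 0.9) = 1
((R → ¬R) → (P → (S ∨ Q))): min(1, 1 − 1 + 1) = 1
(((S → ¬P) → ¬((S ∧ ¬Q) ∨ Q)) ∨ ((R → ¬R) → (P → (S ∨ Q)))) = max(0.5, 1) = 1
((((S → ¬P) → ¬((S ∧ ¬Q) ∨ Q)) ∨ ((R → ¬R) → (P → (S ∨ Q)))) ∨ S) = max(1, 0.9) = 1
¬S: Łukasiewicz ¬ gives 1 − 0.9 = 0.1
(¬S → Q): min(1, 1 − 0.1 + 0.4) = 1
((¬S → Q) → Q): min(1, 1 − 1 + 0.4) = 0.4
(((((S → ¬P) → ¬((S ∧ ¬Q) ∨ Q)) ∨ ((R → ¬R) → (P → (S ∨ Q)))) ∨ S) ∧ ((¬S → Q) → Q)) = min(1, 0.4) = 0.4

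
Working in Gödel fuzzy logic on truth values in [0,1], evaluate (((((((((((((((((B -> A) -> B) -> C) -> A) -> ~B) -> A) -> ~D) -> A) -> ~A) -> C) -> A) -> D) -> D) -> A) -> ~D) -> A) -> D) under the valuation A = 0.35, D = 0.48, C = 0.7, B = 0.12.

0.48

(B -> A): 0.12 ≤ 0.35, so result = 1
((B -> A) -> B): 1 > 0.12, so result = 0.12
(((B -> A) -> B) -> C): 0.12 ≤ 0.7, so result = 1
((((B -> A) -> B) -> C) -> A): 1 > 0.35, so result = 0.35
~B: Gödel ¬ of 0.12 = 0 (operand ≠ 0)
(((((B -> A) -> B) -> C) -> A) -> ~B): 0.35 > 0, so result = 0
((((((B -> A) -> B) -> C) -> A) -> ~B) -> A): 0 ≤ 0.35, so result = 1
~D: Gödel ¬ of 0.48 = 0 (operand ≠ 0)
(((((((B -> A) -> B) -> C) -> A) -> ~B) -> A) -> ~D): 1 > 0, so result = 0
((((((((B -> A) -> B) -> C) -> A) -> ~B) -> A) -> ~D) -> A): 0 ≤ 0.35, so result = 1
~A: Gödel ¬ of 0.35 = 0 (operand ≠ 0)
(((((((((B -> A) -> B) -> C) -> A) -> ~B) -> A) -> ~D) -> A) -> ~A): 1 > 0, so result = 0
((((((((((B -> A) -> B) -> C) -> A) -> ~B) -> A) -> ~D) -> A) -> ~A) -> C): 0 ≤ 0.7, so result = 1
(((((((((((B -> A) -> B) -> C) -> A) -> ~B) -> A) -> ~D) -> A) -> ~A) -> C) -> A): 1 > 0.35, so result = 0.35
((((((((((((B -> A) -> B) -> C) -> A) -> ~B) -> A) -> ~D) -> A) -> ~A) -> C) -> A) -> D): 0.35 ≤ 0.48, so result = 1
(((((((((((((B -> A) -> B) -> C) -> A) -> ~B) -> A) -> ~D) -> A) -> ~A) -> C) -> A) -> D) -> D): 1 > 0.48, so result = 0.48
((((((((((((((B -> A) -> B) -> C) -> A) -> ~B) -> A) -> ~D) -> A) -> ~A) -> C) -> A) -> D) -> D) -> A): 0.48 > 0.35, so result = 0.35
~D: Gödel ¬ of 0.48 = 0 (operand ≠ 0)
(((((((((((((((B -> A) -> B) -> C) -> A) -> ~B) -> A) -> ~D) -> A) -> ~A) -> C) -> A) -> D) -> D) -> A) -> ~D): 0.35 > 0, so result = 0
((((((((((((((((B -> A) -> B) -> C) -> A) -> ~B) -> A) -> ~D) -> A) -> ~A) -> C) -> A) -> D) -> D) -> A) -> ~D) -> A): 0 ≤ 0.35, so result = 1
(((((((((((((((((B -> A) -> B) -> C) -> A) -> ~B) -> A) -> ~D) -> A) -> ~A) -> C) -> A) -> D) -> D) -> A) -> ~D) -> A) -> D): 1 > 0.48, so result = 0.48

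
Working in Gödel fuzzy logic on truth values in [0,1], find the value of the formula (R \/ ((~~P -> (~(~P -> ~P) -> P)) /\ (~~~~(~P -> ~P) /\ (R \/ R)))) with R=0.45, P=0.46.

~P: Gödel ¬ of 0.46 = 0 (operand ≠ 0)
~~P: Gödel ¬ of 0 = 1 (operand is 0)
~P: Gödel ¬ of 0.46 = 0 (operand ≠ 0)
~P: Gödel ¬ of 0.46 = 0 (operand ≠ 0)
(~P -> ~P): 0 ≤ 0, so result = 1
~(~P -> ~P): Gödel ¬ of 1 = 0 (operand ≠ 0)
(~(~P -> ~P) -> P): 0 ≤ 0.46, so result = 1
(~~P -> (~(~P -> ~P) -> P)): 1 ≤ 1, so result = 1
~P: Gödel ¬ of 0.46 = 0 (operand ≠ 0)
~P: Gödel ¬ of 0.46 = 0 (operand ≠ 0)
(~P -> ~P): 0 ≤ 0, so result = 1
~(~P -> ~P): Gödel ¬ of 1 = 0 (operand ≠ 0)
~~(~P -> ~P): Gödel ¬ of 0 = 1 (operand is 0)
~~~(~P -> ~P): Gödel ¬ of 1 = 0 (operand ≠ 0)
~~~~(~P -> ~P): Gödel ¬ of 0 = 1 (operand is 0)
(R \/ R) = max(0.45, 0.45) = 0.45
(~~~~(~P -> ~P) /\ (R \/ R)) = min(1, 0.45) = 0.45
((~~P -> (~(~P -> ~P) -> P)) /\ (~~~~(~P -> ~P) /\ (R \/ R))) = min(1, 0.45) = 0.45
(R \/ ((~~P -> (~(~P -> ~P) -> P)) /\ (~~~~(~P -> ~P) /\ (R \/ R)))) = max(0.45, 0.45) = 0.45

0.45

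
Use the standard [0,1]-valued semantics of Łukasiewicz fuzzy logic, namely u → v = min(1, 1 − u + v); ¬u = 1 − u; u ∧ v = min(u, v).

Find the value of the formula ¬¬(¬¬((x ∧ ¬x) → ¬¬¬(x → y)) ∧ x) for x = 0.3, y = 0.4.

0.30

¬x: Łukasiewicz ¬ gives 1 − 0.3 = 0.7
(x ∧ ¬x) = min(0.3, 0.7) = 0.3
(x → y): min(1, 1 − 0.3 + 0.4) = 1
¬(x → y): Łukasiewicz ¬ gives 1 − 1 = 0
¬¬(x → y): Łukasiewicz ¬ gives 1 − 0 = 1
¬¬¬(x → y): Łukasiewicz ¬ gives 1 − 1 = 0
((x ∧ ¬x) → ¬¬¬(x → y)): min(1, 1 − 0.3 + 0) = 0.7
¬((x ∧ ¬x) → ¬¬¬(x → y)): Łukasiewicz ¬ gives 1 − 0.7 = 0.3
¬¬((x ∧ ¬x) → ¬¬¬(x → y)): Łukasiewicz ¬ gives 1 − 0.3 = 0.7
(¬¬((x ∧ ¬x) → ¬¬¬(x → y)) ∧ x) = min(0.7, 0.3) = 0.3
¬(¬¬((x ∧ ¬x) → ¬¬¬(x → y)) ∧ x): Łukasiewicz ¬ gives 1 − 0.3 = 0.7
¬¬(¬¬((x ∧ ¬x) → ¬¬¬(x → y)) ∧ x): Łukasiewicz ¬ gives 1 − 0.7 = 0.3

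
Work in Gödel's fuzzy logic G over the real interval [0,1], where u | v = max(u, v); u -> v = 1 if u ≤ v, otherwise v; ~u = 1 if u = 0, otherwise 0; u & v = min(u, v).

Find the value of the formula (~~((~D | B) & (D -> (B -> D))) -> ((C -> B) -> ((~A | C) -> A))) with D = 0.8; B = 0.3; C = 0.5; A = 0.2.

0.20

~D: Gödel ¬ of 0.8 = 0 (operand ≠ 0)
(~D | B) = max(0, 0.3) = 0.3
(B -> D): 0.3 ≤ 0.8, so result = 1
(D -> (B -> D)): 0.8 ≤ 1, so result = 1
((~D | B) & (D -> (B -> D))) = min(0.3, 1) = 0.3
~((~D | B) & (D -> (B -> D))): Gödel ¬ of 0.3 = 0 (operand ≠ 0)
~~((~D | B) & (D -> (B -> D))): Gödel ¬ of 0 = 1 (operand is 0)
(C -> B): 0.5 > 0.3, so result = 0.3
~A: Gödel ¬ of 0.2 = 0 (operand ≠ 0)
(~A | C) = max(0, 0.5) = 0.5
((~A | C) -> A): 0.5 > 0.2, so result = 0.2
((C -> B) -> ((~A | C) -> A)): 0.3 > 0.2, so result = 0.2
(~~((~D | B) & (D -> (B -> D))) -> ((C -> B) -> ((~A | C) -> A))): 1 > 0.2, so result = 0.2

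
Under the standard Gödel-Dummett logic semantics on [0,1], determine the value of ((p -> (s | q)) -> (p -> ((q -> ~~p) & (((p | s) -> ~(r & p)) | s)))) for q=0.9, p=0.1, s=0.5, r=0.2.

1.00

(s | q) = max(0.5, 0.9) = 0.9
(p -> (s | q)): 0.1 ≤ 0.9, so result = 1
~p: Gödel ¬ of 0.1 = 0 (operand ≠ 0)
~~p: Gödel ¬ of 0 = 1 (operand is 0)
(q -> ~~p): 0.9 ≤ 1, so result = 1
(p | s) = max(0.1, 0.5) = 0.5
(r & p) = min(0.2, 0.1) = 0.1
~(r & p): Gödel ¬ of 0.1 = 0 (operand ≠ 0)
((p | s) -> ~(r & p)): 0.5 > 0, so result = 0
(((p | s) -> ~(r & p)) | s) = max(0, 0.5) = 0.5
((q -> ~~p) & (((p | s) -> ~(r & p)) | s)) = min(1, 0.5) = 0.5
(p -> ((q -> ~~p) & (((p | s) -> ~(r & p)) | s))): 0.1 ≤ 0.5, so result = 1
((p -> (s | q)) -> (p -> ((q -> ~~p) & (((p | s) -> ~(r & p)) | s)))): 1 ≤ 1, so result = 1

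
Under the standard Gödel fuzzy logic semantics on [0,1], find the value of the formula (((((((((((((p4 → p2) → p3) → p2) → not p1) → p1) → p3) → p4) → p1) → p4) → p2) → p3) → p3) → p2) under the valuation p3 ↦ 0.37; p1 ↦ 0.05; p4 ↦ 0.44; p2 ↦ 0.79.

(p4 → p2): 0.44 ≤ 0.79, so result = 1
((p4 → p2) → p3): 1 > 0.37, so result = 0.37
(((p4 → p2) → p3) → p2): 0.37 ≤ 0.79, so result = 1
not p1: Gödel ¬ of 0.05 = 0 (operand ≠ 0)
((((p4 → p2) → p3) → p2) → not p1): 1 > 0, so result = 0
(((((p4 → p2) → p3) → p2) → not p1) → p1): 0 ≤ 0.05, so result = 1
((((((p4 → p2) → p3) → p2) → not p1) → p1) → p3): 1 > 0.37, so result = 0.37
(((((((p4 → p2) → p3) → p2) → not p1) → p1) → p3) → p4): 0.37 ≤ 0.44, so result = 1
((((((((p4 → p2) → p3) → p2) → not p1) → p1) → p3) → p4) → p1): 1 > 0.05, so result = 0.05
(((((((((p4 → p2) → p3) → p2) → not p1) → p1) → p3) → p4) → p1) → p4): 0.05 ≤ 0.44, so result = 1
((((((((((p4 → p2) → p3) → p2) → not p1) → p1) → p3) → p4) → p1) → p4) → p2): 1 > 0.79, so result = 0.79
(((((((((((p4 → p2) → p3) → p2) → not p1) → p1) → p3) → p4) → p1) → p4) → p2) → p3): 0.79 > 0.37, so result = 0.37
((((((((((((p4 → p2) → p3) → p2) → not p1) → p1) → p3) → p4) → p1) → p4) → p2) → p3) → p3): 0.37 ≤ 0.37, so result = 1
(((((((((((((p4 → p2) → p3) → p2) → not p1) → p1) → p3) → p4) → p1) → p4) → p2) → p3) → p3) → p2): 1 > 0.79, so result = 0.79

0.79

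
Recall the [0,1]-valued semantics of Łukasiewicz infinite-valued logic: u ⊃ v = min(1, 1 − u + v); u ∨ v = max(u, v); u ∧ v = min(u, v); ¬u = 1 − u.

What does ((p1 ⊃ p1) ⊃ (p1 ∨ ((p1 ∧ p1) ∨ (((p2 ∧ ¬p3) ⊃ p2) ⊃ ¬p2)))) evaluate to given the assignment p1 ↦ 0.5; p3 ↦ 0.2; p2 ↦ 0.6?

0.50

(p1 ⊃ p1): min(1, 1 − 0.5 + 0.5) = 1
(p1 ∧ p1) = min(0.5, 0.5) = 0.5
¬p3: Łukasiewicz ¬ gives 1 − 0.2 = 0.8
(p2 ∧ ¬p3) = min(0.6, 0.8) = 0.6
((p2 ∧ ¬p3) ⊃ p2): min(1, 1 − 0.6 + 0.6) = 1
¬p2: Łukasiewicz ¬ gives 1 − 0.6 = 0.4
(((p2 ∧ ¬p3) ⊃ p2) ⊃ ¬p2): min(1, 1 − 1 + 0.4) = 0.4
((p1 ∧ p1) ∨ (((p2 ∧ ¬p3) ⊃ p2) ⊃ ¬p2)) = max(0.5, 0.4) = 0.5
(p1 ∨ ((p1 ∧ p1) ∨ (((p2 ∧ ¬p3) ⊃ p2) ⊃ ¬p2))) = max(0.5, 0.5) = 0.5
((p1 ⊃ p1) ⊃ (p1 ∨ ((p1 ∧ p1) ∨ (((p2 ∧ ¬p3) ⊃ p2) ⊃ ¬p2)))): min(1, 1 − 1 + 0.5) = 0.5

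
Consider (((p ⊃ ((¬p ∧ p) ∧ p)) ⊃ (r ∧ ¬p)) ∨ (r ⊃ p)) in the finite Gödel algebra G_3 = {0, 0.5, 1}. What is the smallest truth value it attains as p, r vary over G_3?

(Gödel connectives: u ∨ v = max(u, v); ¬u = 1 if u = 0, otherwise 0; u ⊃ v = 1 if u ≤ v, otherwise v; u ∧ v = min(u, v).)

0.50

The minimum is attained at p = 0, r = 0.5:
  ¬p: Gödel ¬ of 0 = 1 (operand is 0)
  (¬p ∧ p) = min(1, 0) = 0
  ((¬p ∧ p) ∧ p) = min(0, 0) = 0
  (p ⊃ ((¬p ∧ p) ∧ p)): 0 ≤ 0, so result = 1
  ¬p: Gödel ¬ of 0 = 1 (operand is 0)
  (r ∧ ¬p) = min(0.5, 1) = 0.5
  ((p ⊃ ((¬p ∧ p) ∧ p)) ⊃ (r ∧ ¬p)): 1 > 0.5, so result = 0.5
  (r ⊃ p): 0.5 > 0, so result = 0
  (((p ⊃ ((¬p ∧ p) ∧ p)) ⊃ (r ∧ ¬p)) ∨ (r ⊃ p)) = max(0.5, 0) = 0.5
Checking all 9 assignments confirms none give a value below 0.50.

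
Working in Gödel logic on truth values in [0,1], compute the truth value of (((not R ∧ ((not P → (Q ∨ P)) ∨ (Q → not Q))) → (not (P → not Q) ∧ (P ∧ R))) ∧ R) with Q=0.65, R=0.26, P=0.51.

0.26

not R: Gödel ¬ of 0.26 = 0 (operand ≠ 0)
not P: Gödel ¬ of 0.51 = 0 (operand ≠ 0)
(Q ∨ P) = max(0.65, 0.51) = 0.65
(not P → (Q ∨ P)): 0 ≤ 0.65, so result = 1
not Q: Gödel ¬ of 0.65 = 0 (operand ≠ 0)
(Q → not Q): 0.65 > 0, so result = 0
((not P → (Q ∨ P)) ∨ (Q → not Q)) = max(1, 0) = 1
(not R ∧ ((not P → (Q ∨ P)) ∨ (Q → not Q))) = min(0, 1) = 0
not Q: Gödel ¬ of 0.65 = 0 (operand ≠ 0)
(P → not Q): 0.51 > 0, so result = 0
not (P → not Q): Gödel ¬ of 0 = 1 (operand is 0)
(P ∧ R) = min(0.51, 0.26) = 0.26
(not (P → not Q) ∧ (P ∧ R)) = min(1, 0.26) = 0.26
((not R ∧ ((not P → (Q ∨ P)) ∨ (Q → not Q))) → (not (P → not Q) ∧ (P ∧ R))): 0 ≤ 0.26, so result = 1
(((not R ∧ ((not P → (Q ∨ P)) ∨ (Q → not Q))) → (not (P → not Q) ∧ (P ∧ R))) ∧ R) = min(1, 0.26) = 0.26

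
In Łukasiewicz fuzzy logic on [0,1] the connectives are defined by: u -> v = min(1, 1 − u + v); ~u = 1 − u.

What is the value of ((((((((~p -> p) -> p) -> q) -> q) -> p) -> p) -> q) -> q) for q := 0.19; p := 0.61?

~p: Łukasiewicz ¬ gives 1 − 0.61 = 0.39
(~p -> p): min(1, 1 − 0.39 + 0.61) = 1
((~p -> p) -> p): min(1, 1 − 1 + 0.61) = 0.61
(((~p -> p) -> p) -> q): min(1, 1 − 0.61 + 0.19) = 0.58
((((~p -> p) -> p) -> q) -> q): min(1, 1 − 0.58 + 0.19) = 0.61
(((((~p -> p) -> p) -> q) -> q) -> p): min(1, 1 − 0.61 + 0.61) = 1
((((((~p -> p) -> p) -> q) -> q) -> p) -> p): min(1, 1 − 1 + 0.61) = 0.61
(((((((~p -> p) -> p) -> q) -> q) -> p) -> p) -> q): min(1, 1 − 0.61 + 0.19) = 0.58
((((((((~p -> p) -> p) -> q) -> q) -> p) -> p) -> q) -> q): min(1, 1 − 0.58 + 0.19) = 0.61

0.61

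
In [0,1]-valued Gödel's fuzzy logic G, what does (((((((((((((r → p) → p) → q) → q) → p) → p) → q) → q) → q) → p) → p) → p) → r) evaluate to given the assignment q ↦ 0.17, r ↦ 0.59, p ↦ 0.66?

0.59

(r → p): 0.59 ≤ 0.66, so result = 1
((r → p) → p): 1 > 0.66, so result = 0.66
(((r → p) → p) → q): 0.66 > 0.17, so result = 0.17
((((r → p) → p) → q) → q): 0.17 ≤ 0.17, so result = 1
(((((r → p) → p) → q) → q) → p): 1 > 0.66, so result = 0.66
((((((r → p) → p) → q) → q) → p) → p): 0.66 ≤ 0.66, so result = 1
(((((((r → p) → p) → q) → q) → p) → p) → q): 1 > 0.17, so result = 0.17
((((((((r → p) → p) → q) → q) → p) → p) → q) → q): 0.17 ≤ 0.17, so result = 1
(((((((((r → p) → p) → q) → q) → p) → p) → q) → q) → q): 1 > 0.17, so result = 0.17
((((((((((r → p) → p) → q) → q) → p) → p) → q) → q) → q) → p): 0.17 ≤ 0.66, so result = 1
(((((((((((r → p) → p) → q) → q) → p) → p) → q) → q) → q) → p) → p): 1 > 0.66, so result = 0.66
((((((((((((r → p) → p) → q) → q) → p) → p) → q) → q) → q) → p) → p) → p): 0.66 ≤ 0.66, so result = 1
(((((((((((((r → p) → p) → q) → q) → p) → p) → q) → q) → q) → p) → p) → p) → r): 1 > 0.59, so result = 0.59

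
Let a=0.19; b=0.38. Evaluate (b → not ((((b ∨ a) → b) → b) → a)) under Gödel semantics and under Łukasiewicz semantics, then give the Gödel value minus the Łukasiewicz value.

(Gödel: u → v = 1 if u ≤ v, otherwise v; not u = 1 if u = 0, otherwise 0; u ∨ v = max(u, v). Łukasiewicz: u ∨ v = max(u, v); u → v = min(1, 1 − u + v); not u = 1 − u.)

Gödel evaluation:
  (b ∨ a) = max(0.38, 0.19) = 0.38
  ((b ∨ a) → b): 0.38 ≤ 0.38, so result = 1
  (((b ∨ a) → b) → b): 1 > 0.38, so result = 0.38
  ((((b ∨ a) → b) → b) → a): 0.38 > 0.19, so result = 0.19
  not ((((b ∨ a) → b) → b) → a): Gödel ¬ of 0.19 = 0 (operand ≠ 0)
  (b → not ((((b ∨ a) → b) → b) → a)): 0.38 > 0, so result = 0
  Gödel value = 0
Łukasiewicz evaluation:
  (b ∨ a) = max(0.38, 0.19) = 0.38
  ((b ∨ a) → b): min(1, 1 − 0.38 + 0.38) = 1
  (((b ∨ a) → b) → b): min(1, 1 − 1 + 0.38) = 0.38
  ((((b ∨ a) → b) → b) → a): min(1, 1 − 0.38 + 0.19) = 0.81
  not ((((b ∨ a) → b) → b) → a): Łukasiewicz ¬ gives 1 − 0.81 = 0.19
  (b → not ((((b ∨ a) → b) → b) → a)): min(1, 1 − 0.38 + 0.19) = 0.81
  Łukasiewicz value = 0.81
Difference: 0 − 0.81 = -0.81

-0.81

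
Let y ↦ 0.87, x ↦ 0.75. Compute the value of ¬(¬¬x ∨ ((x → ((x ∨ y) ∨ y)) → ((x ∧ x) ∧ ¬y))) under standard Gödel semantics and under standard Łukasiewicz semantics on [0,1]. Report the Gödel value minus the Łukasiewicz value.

Gödel evaluation:
  ¬x: Gödel ¬ of 0.75 = 0 (operand ≠ 0)
  ¬¬x: Gödel ¬ of 0 = 1 (operand is 0)
  (x ∨ y) = max(0.75, 0.87) = 0.87
  ((x ∨ y) ∨ y) = max(0.87, 0.87) = 0.87
  (x → ((x ∨ y) ∨ y)): 0.75 ≤ 0.87, so result = 1
  (x ∧ x) = min(0.75, 0.75) = 0.75
  ¬y: Gödel ¬ of 0.87 = 0 (operand ≠ 0)
  ((x ∧ x) ∧ ¬y) = min(0.75, 0) = 0
  ((x → ((x ∨ y) ∨ y)) → ((x ∧ x) ∧ ¬y)): 1 > 0, so result = 0
  (¬¬x ∨ ((x → ((x ∨ y) ∨ y)) → ((x ∧ x) ∧ ¬y))) = max(1, 0) = 1
  ¬(¬¬x ∨ ((x → ((x ∨ y) ∨ y)) → ((x ∧ x) ∧ ¬y))): Gödel ¬ of 1 = 0 (operand ≠ 0)
  Gödel value = 0
Łukasiewicz evaluation:
  ¬x: Łukasiewicz ¬ gives 1 − 0.75 = 0.25
  ¬¬x: Łukasiewicz ¬ gives 1 − 0.25 = 0.75
  (x ∨ y) = max(0.75, 0.87) = 0.87
  ((x ∨ y) ∨ y) = max(0.87, 0.87) = 0.87
  (x → ((x ∨ y) ∨ y)): min(1, 1 − 0.75 + 0.87) = 1
  (x ∧ x) = min(0.75, 0.75) = 0.75
  ¬y: Łukasiewicz ¬ gives 1 − 0.87 = 0.13
  ((x ∧ x) ∧ ¬y) = min(0.75, 0.13) = 0.13
  ((x → ((x ∨ y) ∨ y)) → ((x ∧ x) ∧ ¬y)): min(1, 1 − 1 + 0.13) = 0.13
  (¬¬x ∨ ((x → ((x ∨ y) ∨ y)) → ((x ∧ x) ∧ ¬y))) = max(0.75, 0.13) = 0.75
  ¬(¬¬x ∨ ((x → ((x ∨ y) ∨ y)) → ((x ∧ x) ∧ ¬y))): Łukasiewicz ¬ gives 1 − 0.75 = 0.25
  Łukasiewicz value = 0.25
Difference: 0 − 0.25 = -0.25

-0.25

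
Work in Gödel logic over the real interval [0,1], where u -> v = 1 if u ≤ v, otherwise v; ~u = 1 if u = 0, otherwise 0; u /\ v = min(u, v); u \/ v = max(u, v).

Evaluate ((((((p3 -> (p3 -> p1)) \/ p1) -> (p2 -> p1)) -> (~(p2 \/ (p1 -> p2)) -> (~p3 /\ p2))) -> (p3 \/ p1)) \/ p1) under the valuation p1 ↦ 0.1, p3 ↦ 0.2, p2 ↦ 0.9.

0.20

(p3 -> p1): 0.2 > 0.1, so result = 0.1
(p3 -> (p3 -> p1)): 0.2 > 0.1, so result = 0.1
((p3 -> (p3 -> p1)) \/ p1) = max(0.1, 0.1) = 0.1
(p2 -> p1): 0.9 > 0.1, so result = 0.1
(((p3 -> (p3 -> p1)) \/ p1) -> (p2 -> p1)): 0.1 ≤ 0.1, so result = 1
(p1 -> p2): 0.1 ≤ 0.9, so result = 1
(p2 \/ (p1 -> p2)) = max(0.9, 1) = 1
~(p2 \/ (p1 -> p2)): Gödel ¬ of 1 = 0 (operand ≠ 0)
~p3: Gödel ¬ of 0.2 = 0 (operand ≠ 0)
(~p3 /\ p2) = min(0, 0.9) = 0
(~(p2 \/ (p1 -> p2)) -> (~p3 /\ p2)): 0 ≤ 0, so result = 1
((((p3 -> (p3 -> p1)) \/ p1) -> (p2 -> p1)) -> (~(p2 \/ (p1 -> p2)) -> (~p3 /\ p2))): 1 ≤ 1, so result = 1
(p3 \/ p1) = max(0.2, 0.1) = 0.2
(((((p3 -> (p3 -> p1)) \/ p1) -> (p2 -> p1)) -> (~(p2 \/ (p1 -> p2)) -> (~p3 /\ p2))) -> (p3 \/ p1)): 1 > 0.2, so result = 0.2
((((((p3 -> (p3 -> p1)) \/ p1) -> (p2 -> p1)) -> (~(p2 \/ (p1 -> p2)) -> (~p3 /\ p2))) -> (p3 \/ p1)) \/ p1) = max(0.2, 0.1) = 0.2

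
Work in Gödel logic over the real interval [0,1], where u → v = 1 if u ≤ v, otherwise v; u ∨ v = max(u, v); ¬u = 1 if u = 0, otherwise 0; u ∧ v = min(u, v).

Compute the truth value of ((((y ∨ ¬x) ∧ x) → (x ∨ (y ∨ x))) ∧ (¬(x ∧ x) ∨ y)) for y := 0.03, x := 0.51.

0.03

¬x: Gödel ¬ of 0.51 = 0 (operand ≠ 0)
(y ∨ ¬x) = max(0.03, 0) = 0.03
((y ∨ ¬x) ∧ x) = min(0.03, 0.51) = 0.03
(y ∨ x) = max(0.03, 0.51) = 0.51
(x ∨ (y ∨ x)) = max(0.51, 0.51) = 0.51
(((y ∨ ¬x) ∧ x) → (x ∨ (y ∨ x))): 0.03 ≤ 0.51, so result = 1
(x ∧ x) = min(0.51, 0.51) = 0.51
¬(x ∧ x): Gödel ¬ of 0.51 = 0 (operand ≠ 0)
(¬(x ∧ x) ∨ y) = max(0, 0.03) = 0.03
((((y ∨ ¬x) ∧ x) → (x ∨ (y ∨ x))) ∧ (¬(x ∧ x) ∨ y)) = min(1, 0.03) = 0.03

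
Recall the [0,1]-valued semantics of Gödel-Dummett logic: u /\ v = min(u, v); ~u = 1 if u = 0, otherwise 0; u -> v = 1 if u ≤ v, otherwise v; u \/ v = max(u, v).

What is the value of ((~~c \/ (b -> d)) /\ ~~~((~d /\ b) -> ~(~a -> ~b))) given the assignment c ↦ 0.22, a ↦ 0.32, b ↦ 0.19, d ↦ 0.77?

0.00

~c: Gödel ¬ of 0.22 = 0 (operand ≠ 0)
~~c: Gödel ¬ of 0 = 1 (operand is 0)
(b -> d): 0.19 ≤ 0.77, so result = 1
(~~c \/ (b -> d)) = max(1, 1) = 1
~d: Gödel ¬ of 0.77 = 0 (operand ≠ 0)
(~d /\ b) = min(0, 0.19) = 0
~a: Gödel ¬ of 0.32 = 0 (operand ≠ 0)
~b: Gödel ¬ of 0.19 = 0 (operand ≠ 0)
(~a -> ~b): 0 ≤ 0, so result = 1
~(~a -> ~b): Gödel ¬ of 1 = 0 (operand ≠ 0)
((~d /\ b) -> ~(~a -> ~b)): 0 ≤ 0, so result = 1
~((~d /\ b) -> ~(~a -> ~b)): Gödel ¬ of 1 = 0 (operand ≠ 0)
~~((~d /\ b) -> ~(~a -> ~b)): Gödel ¬ of 0 = 1 (operand is 0)
~~~((~d /\ b) -> ~(~a -> ~b)): Gödel ¬ of 1 = 0 (operand ≠ 0)
((~~c \/ (b -> d)) /\ ~~~((~d /\ b) -> ~(~a -> ~b))) = min(1, 0) = 0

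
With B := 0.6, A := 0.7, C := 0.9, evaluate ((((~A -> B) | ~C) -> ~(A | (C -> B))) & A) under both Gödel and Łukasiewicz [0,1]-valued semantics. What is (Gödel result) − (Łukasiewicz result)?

Gödel evaluation:
  ~A: Gödel ¬ of 0.7 = 0 (operand ≠ 0)
  (~A -> B): 0 ≤ 0.6, so result = 1
  ~C: Gödel ¬ of 0.9 = 0 (operand ≠ 0)
  ((~A -> B) | ~C) = max(1, 0) = 1
  (C -> B): 0.9 > 0.6, so result = 0.6
  (A | (C -> B)) = max(0.7, 0.6) = 0.7
  ~(A | (C -> B)): Gödel ¬ of 0.7 = 0 (operand ≠ 0)
  (((~A -> B) | ~C) -> ~(A | (C -> B))): 1 > 0, so result = 0
  ((((~A -> B) | ~C) -> ~(A | (C -> B))) & A) = min(0, 0.7) = 0
  Gödel value = 0
Łukasiewicz evaluation:
  ~A: Łukasiewicz ¬ gives 1 − 0.7 = 0.3
  (~A -> B): min(1, 1 − 0.3 + 0.6) = 1
  ~C: Łukasiewicz ¬ gives 1 − 0.9 = 0.1
  ((~A -> B) | ~C) = max(1, 0.1) = 1
  (C -> B): min(1, 1 − 0.9 + 0.6) = 0.7
  (A | (C -> B)) = max(0.7, 0.7) = 0.7
  ~(A | (C -> B)): Łukasiewicz ¬ gives 1 − 0.7 = 0.3
  (((~A -> B) | ~C) -> ~(A | (C -> B))): min(1, 1 − 1 + 0.3) = 0.3
  ((((~A -> B) | ~C) -> ~(A | (C -> B))) & A) = min(0.3, 0.7) = 0.3
  Łukasiewicz value = 0.3
Difference: 0 − 0.3 = -0.30

-0.30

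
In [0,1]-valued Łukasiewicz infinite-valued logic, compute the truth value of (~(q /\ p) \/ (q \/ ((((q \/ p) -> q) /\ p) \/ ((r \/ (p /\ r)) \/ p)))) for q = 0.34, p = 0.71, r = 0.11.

(q /\ p) = min(0.34, 0.71) = 0.34
~(q /\ p): Łukasiewicz ¬ gives 1 − 0.34 = 0.66
(q \/ p) = max(0.34, 0.71) = 0.71
((q \/ p) -> q): min(1, 1 − 0.71 + 0.34) = 0.63
(((q \/ p) -> q) /\ p) = min(0.63, 0.71) = 0.63
(p /\ r) = min(0.71, 0.11) = 0.11
(r \/ (p /\ r)) = max(0.11, 0.11) = 0.11
((r \/ (p /\ r)) \/ p) = max(0.11, 0.71) = 0.71
((((q \/ p) -> q) /\ p) \/ ((r \/ (p /\ r)) \/ p)) = max(0.63, 0.71) = 0.71
(q \/ ((((q \/ p) -> q) /\ p) \/ ((r \/ (p /\ r)) \/ p))) = max(0.34, 0.71) = 0.71
(~(q /\ p) \/ (q \/ ((((q \/ p) -> q) /\ p) \/ ((r \/ (p /\ r)) \/ p)))) = max(0.66, 0.71) = 0.71

0.71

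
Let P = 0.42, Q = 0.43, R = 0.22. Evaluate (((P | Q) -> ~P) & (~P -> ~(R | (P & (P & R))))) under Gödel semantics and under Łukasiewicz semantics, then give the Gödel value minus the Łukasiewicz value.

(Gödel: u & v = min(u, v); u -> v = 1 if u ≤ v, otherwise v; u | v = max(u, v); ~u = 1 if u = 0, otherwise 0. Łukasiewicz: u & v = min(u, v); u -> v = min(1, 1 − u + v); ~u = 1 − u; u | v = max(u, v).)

Gödel evaluation:
  (P | Q) = max(0.42, 0.43) = 0.43
  ~P: Gödel ¬ of 0.42 = 0 (operand ≠ 0)
  ((P | Q) -> ~P): 0.43 > 0, so result = 0
  ~P: Gödel ¬ of 0.42 = 0 (operand ≠ 0)
  (P & R) = min(0.42, 0.22) = 0.22
  (P & (P & R)) = min(0.42, 0.22) = 0.22
  (R | (P & (P & R))) = max(0.22, 0.22) = 0.22
  ~(R | (P & (P & R))): Gödel ¬ of 0.22 = 0 (operand ≠ 0)
  (~P -> ~(R | (P & (P & R)))): 0 ≤ 0, so result = 1
  (((P | Q) -> ~P) & (~P -> ~(R | (P & (P & R))))) = min(0, 1) = 0
  Gödel value = 0
Łukasiewicz evaluation:
  (P | Q) = max(0.42, 0.43) = 0.43
  ~P: Łukasiewicz ¬ gives 1 − 0.42 = 0.58
  ((P | Q) -> ~P): min(1, 1 − 0.43 + 0.58) = 1
  ~P: Łukasiewicz ¬ gives 1 − 0.42 = 0.58
  (P & R) = min(0.42, 0.22) = 0.22
  (P & (P & R)) = min(0.42, 0.22) = 0.22
  (R | (P & (P & R))) = max(0.22, 0.22) = 0.22
  ~(R | (P & (P & R))): Łukasiewicz ¬ gives 1 − 0.22 = 0.78
  (~P -> ~(R | (P & (P & R)))): min(1, 1 − 0.58 + 0.78) = 1
  (((P | Q) -> ~P) & (~P -> ~(R | (P & (P & R))))) = min(1, 1) = 1
  Łukasiewicz value = 1
Difference: 0 − 1 = -1.00

-1.00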